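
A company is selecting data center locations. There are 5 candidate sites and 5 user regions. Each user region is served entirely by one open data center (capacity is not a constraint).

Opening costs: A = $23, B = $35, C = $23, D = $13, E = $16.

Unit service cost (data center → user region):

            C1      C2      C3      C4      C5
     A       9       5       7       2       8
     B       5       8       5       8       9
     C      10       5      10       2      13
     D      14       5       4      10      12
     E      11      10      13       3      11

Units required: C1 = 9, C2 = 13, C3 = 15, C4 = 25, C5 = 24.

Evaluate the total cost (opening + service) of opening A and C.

Total cost: 539

Each user region is assigned to its cheapest site among the open ones.
{A, C}: C1→A 9·9=81, C2→A 5·13=65, C3→A 7·15=105, C4→A 2·25=50, C5→A 8·24=192. Service 493; fixed 46; total 539.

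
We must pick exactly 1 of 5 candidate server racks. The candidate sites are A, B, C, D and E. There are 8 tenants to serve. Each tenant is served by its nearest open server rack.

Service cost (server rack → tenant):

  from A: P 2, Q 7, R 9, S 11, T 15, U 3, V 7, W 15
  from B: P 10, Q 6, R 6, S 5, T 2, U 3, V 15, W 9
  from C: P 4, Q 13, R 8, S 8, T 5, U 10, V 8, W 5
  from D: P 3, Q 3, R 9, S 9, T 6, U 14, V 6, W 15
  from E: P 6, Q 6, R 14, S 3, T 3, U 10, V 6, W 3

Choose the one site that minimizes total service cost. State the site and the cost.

With exactly 1 open, each tenant uses its cheapest among the chosen.
{E}: P→E 6, Q→E 6, R→E 14, S→E 3, T→E 3, U→E 10, V→E 6, W→E 3. Service cost 51.
{B}: service cost 56
{C}: service cost 61
Among all 5 size-1 choices, {E} is lowest.

Choose E only; total service cost 51.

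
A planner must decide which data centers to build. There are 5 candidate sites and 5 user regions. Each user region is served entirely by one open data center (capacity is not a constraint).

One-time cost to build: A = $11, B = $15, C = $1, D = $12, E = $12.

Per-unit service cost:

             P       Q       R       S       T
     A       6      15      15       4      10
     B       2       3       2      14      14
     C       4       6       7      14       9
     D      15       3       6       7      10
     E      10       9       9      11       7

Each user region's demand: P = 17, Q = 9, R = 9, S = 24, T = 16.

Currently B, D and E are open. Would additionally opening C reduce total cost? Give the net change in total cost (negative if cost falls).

No — net change +1 (cost rises by 1).

Current service cost with {B, D, E}: 359.
Adding C: each user region re-picks its cheapest; new service cost 359, saving 0.
Extra fixed cost: 1. Net change = 1 − 0 = 1.
(Totals: 398 → 399.)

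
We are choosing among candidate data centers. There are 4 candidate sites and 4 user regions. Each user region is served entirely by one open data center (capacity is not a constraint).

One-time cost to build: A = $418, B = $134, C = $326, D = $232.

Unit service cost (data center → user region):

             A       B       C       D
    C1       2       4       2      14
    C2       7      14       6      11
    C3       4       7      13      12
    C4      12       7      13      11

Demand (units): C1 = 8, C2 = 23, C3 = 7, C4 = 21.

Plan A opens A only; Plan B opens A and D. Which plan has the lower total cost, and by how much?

Plan A: {A}: C1→A 2·8=16, C2→A 7·23=161, C3→A 4·7=28, C4→A 12·21=252. Service 457; fixed 418; total 875.
Plan B: {A, D}: C1→A 2·8=16, C2→A 7·23=161, C3→A 4·7=28, C4→D 11·21=231. Service 436; fixed 650; total 1086.
Difference: |875 − 1086| = 211.

Plan A is cheaper by 211.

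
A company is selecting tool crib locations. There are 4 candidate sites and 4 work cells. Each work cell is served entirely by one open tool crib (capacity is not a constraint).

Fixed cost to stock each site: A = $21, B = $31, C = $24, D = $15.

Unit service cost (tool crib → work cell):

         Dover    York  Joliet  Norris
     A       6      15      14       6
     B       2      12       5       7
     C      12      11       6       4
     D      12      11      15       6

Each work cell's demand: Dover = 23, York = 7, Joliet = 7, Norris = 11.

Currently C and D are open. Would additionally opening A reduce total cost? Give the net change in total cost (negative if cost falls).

Yes — net change −117 (cost falls by 117).

Current service cost with {C, D}: 439.
Adding A: each work cell re-picks its cheapest; new service cost 301, saving 138.
Extra fixed cost: 21. Net change = 21 − 138 = -117.
(Totals: 478 → 361.)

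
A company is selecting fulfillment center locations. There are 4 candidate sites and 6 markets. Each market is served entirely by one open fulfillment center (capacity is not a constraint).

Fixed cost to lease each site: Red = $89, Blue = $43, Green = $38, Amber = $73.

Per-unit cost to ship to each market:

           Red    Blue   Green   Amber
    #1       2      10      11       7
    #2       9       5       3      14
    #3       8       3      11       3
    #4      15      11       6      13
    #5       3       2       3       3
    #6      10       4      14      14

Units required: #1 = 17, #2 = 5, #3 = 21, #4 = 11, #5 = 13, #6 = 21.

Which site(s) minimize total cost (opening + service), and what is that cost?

For any fixed open set, each market goes to its cheapest open site; total = fixed + service.
{Red, Blue, Green}: #1→Red 2·17=34, #2→Green 3·5=15, #3→Blue 3·21=63, #4→Green 6·11=66, #5→Blue 2·13=26, #6→Blue 4·21=84. Service 288; fixed 170; total 458.
{Red, Blue}: #1→Red 2·17=34, #2→Blue 5·5=25, #3→Blue 3·21=63, #4→Blue 11·11=121, #5→Blue 2·13=26, #6→Blue 4·21=84. Service 353; fixed 132; total 485.
{Blue, Green}: #1→Blue 10·17=170, #2→Green 3·5=15, #3→Blue 3·21=63, #4→Green 6·11=66, #5→Blue 2·13=26, #6→Blue 4·21=84. Service 424; fixed 81; total 505.
{Red, Blue, Green, Amber}: service 288 + fixed 243 = 531
No other subset beats 458.

Open Red, Blue and Green; minimum total cost 458.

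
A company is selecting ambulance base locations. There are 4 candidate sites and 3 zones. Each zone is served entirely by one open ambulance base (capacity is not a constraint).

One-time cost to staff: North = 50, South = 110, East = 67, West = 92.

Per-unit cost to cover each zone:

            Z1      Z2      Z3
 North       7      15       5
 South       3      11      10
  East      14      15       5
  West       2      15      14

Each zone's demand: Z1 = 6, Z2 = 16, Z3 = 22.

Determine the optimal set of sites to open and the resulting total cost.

Open North only; minimum total cost 442.

For any fixed open set, each zone goes to its cheapest open site; total = fixed + service.
{North}: Z1→North 7·6=42, Z2→North 15·16=240, Z3→North 5·22=110. Service 392; fixed 50; total 442.
{North, South}: Z1→South 3·6=18, Z2→South 11·16=176, Z3→North 5·22=110. Service 304; fixed 160; total 464.
{South, East}: service 304 + fixed 177 = 481
{North, South, East, West}: service 298 + fixed 319 = 617
(All 15 nonempty subsets were checked; North only is lowest.)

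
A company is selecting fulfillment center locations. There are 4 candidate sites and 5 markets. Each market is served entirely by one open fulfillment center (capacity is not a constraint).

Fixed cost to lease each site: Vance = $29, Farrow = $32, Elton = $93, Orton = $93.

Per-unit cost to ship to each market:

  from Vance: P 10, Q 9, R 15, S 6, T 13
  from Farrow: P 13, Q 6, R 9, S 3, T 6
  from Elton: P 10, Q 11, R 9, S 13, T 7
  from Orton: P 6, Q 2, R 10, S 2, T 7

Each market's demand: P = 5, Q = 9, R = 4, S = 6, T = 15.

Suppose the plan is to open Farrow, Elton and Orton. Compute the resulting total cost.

Total cost: 404

Each market is assigned to its cheapest site among the open ones.
{Farrow, Elton, Orton}: P→Orton 6·5=30, Q→Orton 2·9=18, R→Farrow 9·4=36, S→Orton 2·6=12, T→Farrow 6·15=90. Service 186; fixed 218; total 404.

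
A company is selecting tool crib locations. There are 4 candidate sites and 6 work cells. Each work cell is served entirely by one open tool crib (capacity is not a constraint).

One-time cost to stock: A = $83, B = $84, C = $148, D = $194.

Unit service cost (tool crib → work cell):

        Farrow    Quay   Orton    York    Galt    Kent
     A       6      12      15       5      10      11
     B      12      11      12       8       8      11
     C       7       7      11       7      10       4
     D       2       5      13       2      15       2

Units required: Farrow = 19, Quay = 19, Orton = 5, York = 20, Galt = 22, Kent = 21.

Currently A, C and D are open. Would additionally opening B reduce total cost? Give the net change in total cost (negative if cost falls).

Current service cost with {A, C, D}: 490.
Adding B: each work cell re-picks its cheapest; new service cost 446, saving 44.
Extra fixed cost: 84. Net change = 84 − 44 = 40.
(Totals: 915 → 955.)

No — net change +40 (cost rises by 40).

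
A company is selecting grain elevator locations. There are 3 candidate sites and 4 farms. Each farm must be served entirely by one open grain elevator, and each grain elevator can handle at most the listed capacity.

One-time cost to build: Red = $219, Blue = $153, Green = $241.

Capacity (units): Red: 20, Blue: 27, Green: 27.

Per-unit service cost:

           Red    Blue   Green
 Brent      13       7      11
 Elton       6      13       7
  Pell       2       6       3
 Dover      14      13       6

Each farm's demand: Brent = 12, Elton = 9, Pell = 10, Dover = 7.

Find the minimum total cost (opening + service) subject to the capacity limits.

Open {Blue, Green}: Brent→Blue 7·12=84, Elton→Green 7·9=63, Pell→Green 3·10=30, Dover→Green 6·7=42.
Loads: Blue carries 12/27, Green carries 26/27. Service 219; fixed 394; total 613.
Next best feasible plan costs 621.

Minimum total cost: 613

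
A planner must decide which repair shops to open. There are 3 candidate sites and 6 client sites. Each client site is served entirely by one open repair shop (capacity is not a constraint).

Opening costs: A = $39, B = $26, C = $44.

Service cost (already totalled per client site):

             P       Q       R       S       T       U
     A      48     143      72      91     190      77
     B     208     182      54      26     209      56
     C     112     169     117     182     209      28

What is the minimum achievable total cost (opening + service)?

For any fixed open set, each client site goes to its cheapest open site; total = fixed + service.
{A, B}: P→A 48, Q→A 143, R→B 54, S→B 26, T→A 190, U→B 56. Service 517; fixed 65; total 582.
{A, B, C}: P→A 48, Q→A 143, R→B 54, S→B 26, T→A 190, U→C 28. Service 489; fixed 109; total 598.
{A, C}: P→A 48, Q→A 143, R→A 72, S→A 91, T→A 190, U→C 28. Service 572; fixed 83; total 655.
{B}: P→B 208, Q→B 182, R→B 54, S→B 26, T→B 209, U→B 56. Service 735; fixed 26; total 761.
(All 7 nonempty subsets were checked; A and B is lowest.)

Minimum total cost: 582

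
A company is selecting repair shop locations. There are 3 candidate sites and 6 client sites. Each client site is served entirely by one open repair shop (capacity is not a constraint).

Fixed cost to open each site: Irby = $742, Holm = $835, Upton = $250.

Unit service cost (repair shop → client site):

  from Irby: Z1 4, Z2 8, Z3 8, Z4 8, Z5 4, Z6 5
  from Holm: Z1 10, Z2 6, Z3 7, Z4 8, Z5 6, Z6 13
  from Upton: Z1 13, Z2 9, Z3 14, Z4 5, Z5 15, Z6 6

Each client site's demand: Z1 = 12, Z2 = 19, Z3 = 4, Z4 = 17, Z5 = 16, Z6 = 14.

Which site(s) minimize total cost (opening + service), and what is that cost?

For any fixed open set, each client site goes to its cheapest open site; total = fixed + service.
{Upton}: Z1→Upton 13·12=156, Z2→Upton 9·19=171, Z3→Upton 14·4=56, Z4→Upton 5·17=85, Z5→Upton 15·16=240, Z6→Upton 6·14=84. Service 792; fixed 250; total 1042.
{Irby}: Z1→Irby 4·12=48, Z2→Irby 8·19=152, Z3→Irby 8·4=32, Z4→Irby 8·17=136, Z5→Irby 4·16=64, Z6→Irby 5·14=70. Service 502; fixed 742; total 1244.
{Irby, Upton}: Z1→Irby 4·12=48, Z2→Irby 8·19=152, Z3→Irby 8·4=32, Z4→Upton 5·17=85, Z5→Irby 4·16=64, Z6→Irby 5·14=70. Service 451; fixed 992; total 1443.
{Irby, Holm, Upton}: Z1→Irby 4·12=48, Z2→Holm 6·19=114, Z3→Holm 7·4=28, Z4→Upton 5·17=85, Z5→Irby 4·16=64, Z6→Irby 5·14=70. Service 409; fixed 1827; total 2236.
(All 7 nonempty subsets were checked; Upton only is lowest.)

Open Upton only; minimum total cost 1042.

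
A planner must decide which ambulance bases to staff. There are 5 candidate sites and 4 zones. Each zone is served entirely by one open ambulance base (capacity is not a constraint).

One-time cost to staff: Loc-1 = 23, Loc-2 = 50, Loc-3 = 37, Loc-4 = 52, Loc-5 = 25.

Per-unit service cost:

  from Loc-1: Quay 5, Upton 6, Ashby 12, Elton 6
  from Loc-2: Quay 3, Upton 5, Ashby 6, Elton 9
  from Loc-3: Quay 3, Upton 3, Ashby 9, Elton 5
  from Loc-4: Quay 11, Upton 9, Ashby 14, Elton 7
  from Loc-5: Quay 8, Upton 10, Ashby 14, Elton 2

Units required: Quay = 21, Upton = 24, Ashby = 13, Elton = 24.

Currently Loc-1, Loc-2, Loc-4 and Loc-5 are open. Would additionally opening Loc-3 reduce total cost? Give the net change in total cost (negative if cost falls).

Current service cost with {Loc-1, Loc-2, Loc-4, Loc-5}: 309.
Adding Loc-3: each zone re-picks its cheapest; new service cost 261, saving 48.
Extra fixed cost: 37. Net change = 37 − 48 = -11.
(Totals: 459 → 448.)

Yes — net change −11 (cost falls by 11).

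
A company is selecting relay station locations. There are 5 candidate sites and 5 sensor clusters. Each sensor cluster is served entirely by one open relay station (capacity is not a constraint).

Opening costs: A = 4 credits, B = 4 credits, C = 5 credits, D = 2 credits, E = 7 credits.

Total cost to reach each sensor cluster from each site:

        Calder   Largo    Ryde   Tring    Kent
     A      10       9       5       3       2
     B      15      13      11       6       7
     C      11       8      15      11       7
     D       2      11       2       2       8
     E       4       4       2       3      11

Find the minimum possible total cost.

For any fixed open set, each sensor cluster goes to its cheapest open site; total = fixed + service.
{A, D}: Calder→D 2, Largo→A 9, Ryde→D 2, Tring→D 2, Kent→A 2. Service 17; fixed 6; total 23.
{A, D, E}: service 12 + fixed 13 = 25
{A, E}: Calder→E 4, Largo→E 4, Ryde→E 2, Tring→A 3, Kent→A 2. Service 15; fixed 11; total 26.
{A, B, C, D, E}: Calder→D 2, Largo→E 4, Ryde→D 2, Tring→D 2, Kent→A 2. Service 12; fixed 22; total 34.
No other subset beats 23.

Minimum total cost: 23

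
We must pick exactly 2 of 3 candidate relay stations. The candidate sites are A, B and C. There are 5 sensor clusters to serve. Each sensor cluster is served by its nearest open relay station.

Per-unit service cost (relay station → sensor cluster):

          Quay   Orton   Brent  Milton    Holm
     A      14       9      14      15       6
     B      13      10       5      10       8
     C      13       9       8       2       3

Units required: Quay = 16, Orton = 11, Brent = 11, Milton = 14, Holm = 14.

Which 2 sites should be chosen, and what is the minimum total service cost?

Choose B and C; total service cost 432.

With exactly 2 open, each sensor cluster uses its cheapest among the chosen.
{B, C}: Quay→B 13·16=208, Orton→C 9·11=99, Brent→B 5·11=55, Milton→C 2·14=28, Holm→C 3·14=42. Service cost 432.
{A, C}: service cost 465
{A, B}: service cost 586
Among all 3 size-2 choices, {B, C} is lowest.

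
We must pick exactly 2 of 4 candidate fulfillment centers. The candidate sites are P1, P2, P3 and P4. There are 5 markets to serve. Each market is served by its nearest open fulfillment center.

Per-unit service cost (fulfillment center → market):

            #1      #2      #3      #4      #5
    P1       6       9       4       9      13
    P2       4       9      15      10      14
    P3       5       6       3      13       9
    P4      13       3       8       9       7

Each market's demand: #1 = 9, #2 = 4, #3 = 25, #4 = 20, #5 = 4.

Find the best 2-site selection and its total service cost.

With exactly 2 open, each market uses its cheapest among the chosen.
{P3, P4}: #1→P3 5·9=45, #2→P4 3·4=12, #3→P3 3·25=75, #4→P4 9·20=180, #5→P4 7·4=28. Service cost 340.
{P1, P3}: service cost 360
{P2, P3}: service cost 371
Among all 6 size-2 choices, {P3, P4} is lowest.

Choose P3 and P4; total service cost 340.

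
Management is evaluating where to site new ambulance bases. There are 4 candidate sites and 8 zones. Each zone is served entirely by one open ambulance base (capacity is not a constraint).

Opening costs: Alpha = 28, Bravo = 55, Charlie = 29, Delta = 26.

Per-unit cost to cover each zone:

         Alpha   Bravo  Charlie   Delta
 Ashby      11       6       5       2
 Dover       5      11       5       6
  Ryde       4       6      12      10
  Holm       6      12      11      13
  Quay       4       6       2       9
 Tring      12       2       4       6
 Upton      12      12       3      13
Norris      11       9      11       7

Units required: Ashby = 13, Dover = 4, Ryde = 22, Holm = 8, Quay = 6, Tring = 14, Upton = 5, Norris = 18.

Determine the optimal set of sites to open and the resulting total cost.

For any fixed open set, each zone goes to its cheapest open site; total = fixed + service.
{Alpha, Charlie, Delta}: Ashby→Delta 2·13=26, Dover→Alpha 5·4=20, Ryde→Alpha 4·22=88, Holm→Alpha 6·8=48, Quay→Charlie 2·6=12, Tring→Charlie 4·14=56, Upton→Charlie 3·5=15, Norris→Delta 7·18=126. Service 391; fixed 83; total 474.
{Alpha, Bravo, Charlie, Delta}: service 363 + fixed 138 = 501
{Alpha, Bravo, Delta}: service 420 + fixed 109 = 529
{Delta}: service 703 + fixed 26 = 729
(All 15 nonempty subsets were checked; Alpha, Charlie and Delta is lowest.)

Open Alpha, Charlie and Delta; minimum total cost 474.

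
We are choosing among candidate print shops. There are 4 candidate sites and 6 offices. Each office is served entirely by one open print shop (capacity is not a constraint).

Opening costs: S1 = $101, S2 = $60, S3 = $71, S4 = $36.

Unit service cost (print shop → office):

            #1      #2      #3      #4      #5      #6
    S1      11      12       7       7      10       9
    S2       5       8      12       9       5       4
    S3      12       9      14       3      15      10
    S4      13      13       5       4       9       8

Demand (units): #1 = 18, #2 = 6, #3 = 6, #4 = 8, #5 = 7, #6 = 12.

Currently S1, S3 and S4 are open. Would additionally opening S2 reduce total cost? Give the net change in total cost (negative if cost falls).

Current service cost with {S1, S3, S4}: 465.
Adding S2: each office re-picks its cheapest; new service cost 275, saving 190.
Extra fixed cost: 60. Net change = 60 − 190 = -130.
(Totals: 673 → 543.)

Yes — net change −130 (cost falls by 130).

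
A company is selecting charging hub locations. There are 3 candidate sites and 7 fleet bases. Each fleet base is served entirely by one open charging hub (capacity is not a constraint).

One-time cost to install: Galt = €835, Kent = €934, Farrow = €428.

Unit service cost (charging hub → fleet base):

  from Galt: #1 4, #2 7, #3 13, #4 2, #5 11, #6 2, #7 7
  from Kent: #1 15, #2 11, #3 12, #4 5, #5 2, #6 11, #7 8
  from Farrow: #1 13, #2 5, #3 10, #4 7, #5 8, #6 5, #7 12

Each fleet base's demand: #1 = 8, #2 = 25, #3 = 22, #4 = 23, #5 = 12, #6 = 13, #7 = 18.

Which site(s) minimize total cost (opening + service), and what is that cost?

For any fixed open set, each fleet base goes to its cheapest open site; total = fixed + service.
{Farrow}: #1→Farrow 13·8=104, #2→Farrow 5·25=125, #3→Farrow 10·22=220, #4→Farrow 7·23=161, #5→Farrow 8·12=96, #6→Farrow 5·13=65, #7→Farrow 12·18=216. Service 987; fixed 428; total 1415.
{Galt}: service 823 + fixed 835 = 1658
{Galt, Farrow}: service 671 + fixed 1263 = 1934
{Galt, Kent, Farrow}: #1→Galt 4·8=32, #2→Farrow 5·25=125, #3→Farrow 10·22=220, #4→Galt 2·23=46, #5→Kent 2·12=24, #6→Galt 2·13=26, #7→Galt 7·18=126. Service 599; fixed 2197; total 2796.
No other subset beats 1415.

Open Farrow only; minimum total cost 1415.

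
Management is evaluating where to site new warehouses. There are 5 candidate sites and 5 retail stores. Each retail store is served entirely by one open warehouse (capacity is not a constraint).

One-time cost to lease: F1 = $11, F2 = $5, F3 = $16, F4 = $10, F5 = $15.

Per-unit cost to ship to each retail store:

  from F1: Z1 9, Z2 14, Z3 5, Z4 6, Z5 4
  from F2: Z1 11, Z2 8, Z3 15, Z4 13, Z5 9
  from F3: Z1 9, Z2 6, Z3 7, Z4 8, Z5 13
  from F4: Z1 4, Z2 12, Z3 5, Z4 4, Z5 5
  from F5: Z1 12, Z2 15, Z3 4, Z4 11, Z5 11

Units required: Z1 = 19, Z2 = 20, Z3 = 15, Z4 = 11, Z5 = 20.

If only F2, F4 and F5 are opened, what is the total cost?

Each retail store is assigned to its cheapest site among the open ones.
{F2, F4, F5}: Z1→F4 4·19=76, Z2→F2 8·20=160, Z3→F5 4·15=60, Z4→F4 4·11=44, Z5→F4 5·20=100. Service 440; fixed 30; total 470.

Total cost: 470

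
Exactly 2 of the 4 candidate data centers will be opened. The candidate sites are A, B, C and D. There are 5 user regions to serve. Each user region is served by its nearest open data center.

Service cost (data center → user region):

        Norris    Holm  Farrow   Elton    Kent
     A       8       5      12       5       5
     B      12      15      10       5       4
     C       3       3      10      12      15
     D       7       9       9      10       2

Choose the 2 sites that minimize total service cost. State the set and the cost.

With exactly 2 open, each user region uses its cheapest among the chosen.
{B, C}: Norris→C 3, Holm→C 3, Farrow→B 10, Elton→B 5, Kent→B 4. Service cost 25.
{A, C}: service cost 26
{C, D}: service cost 27
Among all 6 size-2 choices, {B, C} is lowest.

Choose B and C; total service cost 25.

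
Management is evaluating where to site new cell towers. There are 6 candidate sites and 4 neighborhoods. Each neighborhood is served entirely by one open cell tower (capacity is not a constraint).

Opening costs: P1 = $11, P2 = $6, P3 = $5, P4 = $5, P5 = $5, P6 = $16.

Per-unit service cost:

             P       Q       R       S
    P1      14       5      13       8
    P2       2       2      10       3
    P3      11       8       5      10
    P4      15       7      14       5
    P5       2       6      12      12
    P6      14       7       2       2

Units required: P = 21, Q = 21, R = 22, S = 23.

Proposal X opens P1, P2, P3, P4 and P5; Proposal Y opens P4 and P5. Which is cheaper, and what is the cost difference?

Proposal X is cheaper by 262.

Proposal X: {P1, P2, P3, P4, P5}: P→P2 2·21=42, Q→P2 2·21=42, R→P3 5·22=110, S→P2 3·23=69. Service 263; fixed 32; total 295.
Proposal Y: {P4, P5}: P→P5 2·21=42, Q→P5 6·21=126, R→P5 12·22=264, S→P4 5·23=115. Service 547; fixed 10; total 557.
Difference: |295 − 557| = 262.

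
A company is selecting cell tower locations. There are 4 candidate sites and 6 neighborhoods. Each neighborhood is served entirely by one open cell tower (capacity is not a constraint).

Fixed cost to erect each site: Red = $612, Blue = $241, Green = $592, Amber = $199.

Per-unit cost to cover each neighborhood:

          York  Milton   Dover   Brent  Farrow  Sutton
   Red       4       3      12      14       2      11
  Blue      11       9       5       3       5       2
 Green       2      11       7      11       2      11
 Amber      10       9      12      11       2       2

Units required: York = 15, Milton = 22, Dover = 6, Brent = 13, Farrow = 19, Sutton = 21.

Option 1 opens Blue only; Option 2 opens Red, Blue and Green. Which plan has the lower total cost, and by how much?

Option 1: {Blue}: York→Blue 11·15=165, Milton→Blue 9·22=198, Dover→Blue 5·6=30, Brent→Blue 3·13=39, Farrow→Blue 5·19=95, Sutton→Blue 2·21=42. Service 569; fixed 241; total 810.
Option 2: {Red, Blue, Green}: York→Green 2·15=30, Milton→Red 3·22=66, Dover→Blue 5·6=30, Brent→Blue 3·13=39, Farrow→Red 2·19=38, Sutton→Blue 2·21=42. Service 245; fixed 1445; total 1690.
Difference: |810 − 1690| = 880.

Option 1 is cheaper by 880.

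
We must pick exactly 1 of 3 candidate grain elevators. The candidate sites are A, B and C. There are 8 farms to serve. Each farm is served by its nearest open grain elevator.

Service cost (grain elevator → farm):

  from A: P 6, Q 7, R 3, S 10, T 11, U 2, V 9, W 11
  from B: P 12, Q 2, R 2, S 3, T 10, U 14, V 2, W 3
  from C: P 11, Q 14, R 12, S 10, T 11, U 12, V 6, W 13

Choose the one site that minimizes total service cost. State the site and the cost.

With exactly 1 open, each farm uses its cheapest among the chosen.
{B}: P→B 12, Q→B 2, R→B 2, S→B 3, T→B 10, U→B 14, V→B 2, W→B 3. Service cost 48.
{A}: service cost 59
{C}: service cost 89
Among all 3 size-1 choices, {B} is lowest.

Choose B only; total service cost 48.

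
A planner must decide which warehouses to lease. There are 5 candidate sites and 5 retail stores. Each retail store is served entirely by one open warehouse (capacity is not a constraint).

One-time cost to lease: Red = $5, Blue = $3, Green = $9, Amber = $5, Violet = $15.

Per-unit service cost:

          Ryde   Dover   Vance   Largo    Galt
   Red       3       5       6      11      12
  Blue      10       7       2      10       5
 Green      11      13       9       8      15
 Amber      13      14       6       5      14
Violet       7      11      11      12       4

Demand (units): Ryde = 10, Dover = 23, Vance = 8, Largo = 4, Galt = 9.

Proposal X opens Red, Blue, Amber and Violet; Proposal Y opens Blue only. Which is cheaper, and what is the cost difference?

Proposal X is cheaper by 120.

Proposal X: {Red, Blue, Amber, Violet}: Ryde→Red 3·10=30, Dover→Red 5·23=115, Vance→Blue 2·8=16, Largo→Amber 5·4=20, Galt→Violet 4·9=36. Service 217; fixed 28; total 245.
Proposal Y: {Blue}: Ryde→Blue 10·10=100, Dover→Blue 7·23=161, Vance→Blue 2·8=16, Largo→Blue 10·4=40, Galt→Blue 5·9=45. Service 362; fixed 3; total 365.
Difference: |245 − 365| = 120.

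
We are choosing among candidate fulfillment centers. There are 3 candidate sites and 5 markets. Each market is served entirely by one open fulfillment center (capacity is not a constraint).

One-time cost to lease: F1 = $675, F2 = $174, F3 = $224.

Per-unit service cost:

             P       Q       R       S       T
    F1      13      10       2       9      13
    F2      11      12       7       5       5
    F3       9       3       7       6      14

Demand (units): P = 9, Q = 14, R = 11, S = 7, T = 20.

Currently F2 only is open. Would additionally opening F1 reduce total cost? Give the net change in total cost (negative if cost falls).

Current service cost with {F2}: 479.
Adding F1: each market re-picks its cheapest; new service cost 396, saving 83.
Extra fixed cost: 675. Net change = 675 − 83 = 592.
(Totals: 653 → 1245.)

No — net change +592 (cost rises by 592).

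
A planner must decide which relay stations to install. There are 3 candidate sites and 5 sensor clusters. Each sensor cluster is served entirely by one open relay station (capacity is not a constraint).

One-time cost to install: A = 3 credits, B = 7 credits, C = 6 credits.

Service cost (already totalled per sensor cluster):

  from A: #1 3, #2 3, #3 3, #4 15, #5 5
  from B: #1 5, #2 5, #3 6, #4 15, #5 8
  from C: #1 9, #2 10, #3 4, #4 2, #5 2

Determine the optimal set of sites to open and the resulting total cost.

For any fixed open set, each sensor cluster goes to its cheapest open site; total = fixed + service.
{A, C}: #1→A 3, #2→A 3, #3→A 3, #4→C 2, #5→C 2. Service 13; fixed 9; total 22.
{A, B, C}: service 13 + fixed 16 = 29
{B, C}: service 18 + fixed 13 = 31
{A}: #1→A 3, #2→A 3, #3→A 3, #4→A 15, #5→A 5. Service 29; fixed 3; total 32.
No other subset beats 22.

Open A and C; minimum total cost 22.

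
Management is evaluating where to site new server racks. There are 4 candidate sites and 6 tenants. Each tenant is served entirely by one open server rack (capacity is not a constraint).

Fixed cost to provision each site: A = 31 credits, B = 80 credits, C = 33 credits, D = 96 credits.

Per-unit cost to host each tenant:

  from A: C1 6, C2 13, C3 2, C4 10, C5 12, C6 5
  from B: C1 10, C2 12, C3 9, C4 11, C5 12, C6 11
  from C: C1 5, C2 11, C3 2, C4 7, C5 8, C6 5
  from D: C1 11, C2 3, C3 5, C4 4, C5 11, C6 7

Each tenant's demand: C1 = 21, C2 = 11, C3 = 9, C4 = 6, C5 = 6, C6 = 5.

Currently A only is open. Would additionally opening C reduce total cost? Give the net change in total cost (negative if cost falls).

Yes — net change −52 (cost falls by 52).

Current service cost with {A}: 444.
Adding C: each tenant re-picks its cheapest; new service cost 359, saving 85.
Extra fixed cost: 33. Net change = 33 − 85 = -52.
(Totals: 475 → 423.)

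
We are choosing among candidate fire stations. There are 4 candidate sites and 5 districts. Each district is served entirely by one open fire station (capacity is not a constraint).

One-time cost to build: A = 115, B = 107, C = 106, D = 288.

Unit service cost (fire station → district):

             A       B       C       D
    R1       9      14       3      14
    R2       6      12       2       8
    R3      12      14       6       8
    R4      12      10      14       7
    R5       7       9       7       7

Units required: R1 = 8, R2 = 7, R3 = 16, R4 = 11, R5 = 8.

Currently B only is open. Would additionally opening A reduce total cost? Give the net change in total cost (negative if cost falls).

Yes — net change −15 (cost falls by 15).

Current service cost with {B}: 602.
Adding A: each district re-picks its cheapest; new service cost 472, saving 130.
Extra fixed cost: 115. Net change = 115 − 130 = -15.
(Totals: 709 → 694.)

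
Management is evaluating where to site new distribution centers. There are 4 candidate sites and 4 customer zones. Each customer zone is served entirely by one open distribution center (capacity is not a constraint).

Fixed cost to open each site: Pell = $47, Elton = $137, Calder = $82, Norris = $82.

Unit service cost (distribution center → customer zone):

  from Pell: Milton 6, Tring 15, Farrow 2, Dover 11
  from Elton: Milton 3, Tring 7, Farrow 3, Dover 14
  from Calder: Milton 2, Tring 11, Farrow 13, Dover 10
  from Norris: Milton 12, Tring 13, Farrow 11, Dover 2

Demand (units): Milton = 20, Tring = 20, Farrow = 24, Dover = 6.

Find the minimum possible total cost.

For any fixed open set, each customer zone goes to its cheapest open site; total = fixed + service.
{Elton}: Milton→Elton 3·20=60, Tring→Elton 7·20=140, Farrow→Elton 3·24=72, Dover→Elton 14·6=84. Service 356; fixed 137; total 493.
{Pell, Calder}: service 368 + fixed 129 = 497
{Pell, Elton}: Milton→Elton 3·20=60, Tring→Elton 7·20=140, Farrow→Pell 2·24=48, Dover→Pell 11·6=66. Service 314; fixed 184; total 498.
{Pell, Elton, Calder, Norris}: service 240 + fixed 348 = 588
No other subset beats 493.

Minimum total cost: 493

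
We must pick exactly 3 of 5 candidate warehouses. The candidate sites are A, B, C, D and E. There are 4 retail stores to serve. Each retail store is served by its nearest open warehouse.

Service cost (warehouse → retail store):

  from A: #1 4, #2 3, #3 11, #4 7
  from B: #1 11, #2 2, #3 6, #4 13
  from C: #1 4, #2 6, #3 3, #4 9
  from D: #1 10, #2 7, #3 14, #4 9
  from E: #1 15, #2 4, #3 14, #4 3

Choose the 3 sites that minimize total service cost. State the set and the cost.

Choose B, C and E; total service cost 12.

With exactly 3 open, each retail store uses its cheapest among the chosen.
{B, C, E}: #1→C 4, #2→B 2, #3→C 3, #4→E 3. Service cost 12.
{A, C, E}: service cost 13
{C, D, E}: service cost 14
Among all 10 size-3 choices, {B, C, E} is lowest.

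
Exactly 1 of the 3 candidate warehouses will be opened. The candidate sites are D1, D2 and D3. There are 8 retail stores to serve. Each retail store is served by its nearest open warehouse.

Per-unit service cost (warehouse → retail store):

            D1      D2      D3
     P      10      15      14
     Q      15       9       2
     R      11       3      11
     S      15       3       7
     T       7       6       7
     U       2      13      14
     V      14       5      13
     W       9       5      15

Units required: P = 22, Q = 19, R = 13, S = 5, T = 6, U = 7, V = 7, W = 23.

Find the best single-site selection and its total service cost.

With exactly 1 open, each retail store uses its cheapest among the chosen.
{D2}: P→D2 15·22=330, Q→D2 9·19=171, R→D2 3·13=39, S→D2 3·5=15, T→D2 6·6=36, U→D2 13·7=91, V→D2 5·7=35, W→D2 5·23=115. Service cost 832.
{D1}: service cost 1084
{D3}: service cost 1100
Among all 3 size-1 choices, {D2} is lowest.

Choose D2 only; total service cost 832.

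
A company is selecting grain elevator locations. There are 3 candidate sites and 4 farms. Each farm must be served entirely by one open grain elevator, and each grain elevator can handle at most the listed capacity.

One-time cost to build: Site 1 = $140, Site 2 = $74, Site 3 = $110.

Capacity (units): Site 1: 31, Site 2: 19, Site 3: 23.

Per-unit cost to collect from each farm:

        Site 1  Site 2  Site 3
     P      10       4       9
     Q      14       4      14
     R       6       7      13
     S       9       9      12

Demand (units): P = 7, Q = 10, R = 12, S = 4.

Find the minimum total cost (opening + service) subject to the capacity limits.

Open {Site 1, Site 2}: P→Site 2 4·7=28, Q→Site 2 4·10=40, R→Site 1 6·12=72, S→Site 1 9·4=36.
Loads: Site 1 carries 16/31, Site 2 carries 17/19. Service 176; fixed 214; total 390.
Next best feasible plan costs 432.

Minimum total cost: 390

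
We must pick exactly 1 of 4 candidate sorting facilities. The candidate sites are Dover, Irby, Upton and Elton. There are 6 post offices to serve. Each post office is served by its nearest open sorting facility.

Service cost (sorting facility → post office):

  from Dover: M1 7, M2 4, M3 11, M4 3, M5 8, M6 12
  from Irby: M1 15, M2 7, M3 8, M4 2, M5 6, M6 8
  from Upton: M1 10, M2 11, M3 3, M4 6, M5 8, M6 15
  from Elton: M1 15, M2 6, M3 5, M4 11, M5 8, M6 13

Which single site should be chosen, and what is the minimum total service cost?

Choose Dover only; total service cost 45.

With exactly 1 open, each post office uses its cheapest among the chosen.
{Dover}: M1→Dover 7, M2→Dover 4, M3→Dover 11, M4→Dover 3, M5→Dover 8, M6→Dover 12. Service cost 45.
{Irby}: service cost 46
{Upton}: service cost 53
Among all 4 size-1 choices, {Dover} is lowest.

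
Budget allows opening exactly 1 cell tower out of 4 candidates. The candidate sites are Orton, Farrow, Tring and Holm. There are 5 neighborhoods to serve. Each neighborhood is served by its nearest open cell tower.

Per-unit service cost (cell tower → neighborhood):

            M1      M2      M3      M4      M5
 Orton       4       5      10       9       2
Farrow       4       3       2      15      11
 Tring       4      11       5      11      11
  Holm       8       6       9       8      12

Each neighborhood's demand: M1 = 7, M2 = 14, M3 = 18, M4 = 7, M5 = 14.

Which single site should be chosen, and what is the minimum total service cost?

With exactly 1 open, each neighborhood uses its cheapest among the chosen.
{Farrow}: M1→Farrow 4·7=28, M2→Farrow 3·14=42, M3→Farrow 2·18=36, M4→Farrow 15·7=105, M5→Farrow 11·14=154. Service cost 365.
{Orton}: service cost 369
{Tring}: service cost 503
Among all 4 size-1 choices, {Farrow} is lowest.

Choose Farrow only; total service cost 365.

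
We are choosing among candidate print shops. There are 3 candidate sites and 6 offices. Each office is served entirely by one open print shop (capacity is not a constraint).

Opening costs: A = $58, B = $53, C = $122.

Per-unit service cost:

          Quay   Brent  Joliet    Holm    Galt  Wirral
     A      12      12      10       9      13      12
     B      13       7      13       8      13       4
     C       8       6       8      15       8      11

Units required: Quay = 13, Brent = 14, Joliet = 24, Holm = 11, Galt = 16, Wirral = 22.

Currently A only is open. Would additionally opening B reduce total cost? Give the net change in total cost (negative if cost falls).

Current service cost with {A}: 1135.
Adding B: each office re-picks its cheapest; new service cost 878, saving 257.
Extra fixed cost: 53. Net change = 53 − 257 = -204.
(Totals: 1193 → 989.)

Yes — net change −204 (cost falls by 204).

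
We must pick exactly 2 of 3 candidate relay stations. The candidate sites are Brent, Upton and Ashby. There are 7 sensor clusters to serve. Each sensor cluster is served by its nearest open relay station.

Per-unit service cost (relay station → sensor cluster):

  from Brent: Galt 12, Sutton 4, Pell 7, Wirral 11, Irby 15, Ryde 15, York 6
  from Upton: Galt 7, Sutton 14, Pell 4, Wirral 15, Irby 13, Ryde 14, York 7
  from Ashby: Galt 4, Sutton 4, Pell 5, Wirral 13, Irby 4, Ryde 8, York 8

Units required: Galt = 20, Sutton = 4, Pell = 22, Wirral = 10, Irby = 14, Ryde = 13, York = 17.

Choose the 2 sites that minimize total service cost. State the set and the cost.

With exactly 2 open, each sensor cluster uses its cheapest among the chosen.
{Brent, Ashby}: Galt→Ashby 4·20=80, Sutton→Brent 4·4=16, Pell→Ashby 5·22=110, Wirral→Brent 11·10=110, Irby→Ashby 4·14=56, Ryde→Ashby 8·13=104, York→Brent 6·17=102. Service cost 578.
{Upton, Ashby}: service cost 593
{Brent, Upton}: service cost 820
Among all 3 size-2 choices, {Brent, Ashby} is lowest.

Choose Brent and Ashby; total service cost 578.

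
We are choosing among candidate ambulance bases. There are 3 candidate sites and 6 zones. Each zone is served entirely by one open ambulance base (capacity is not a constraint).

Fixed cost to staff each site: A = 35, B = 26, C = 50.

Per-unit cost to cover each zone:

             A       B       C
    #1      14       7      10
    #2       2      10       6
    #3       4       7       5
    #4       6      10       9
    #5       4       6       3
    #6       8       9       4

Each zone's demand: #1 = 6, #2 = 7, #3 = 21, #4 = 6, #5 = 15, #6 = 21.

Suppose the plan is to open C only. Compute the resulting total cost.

Total cost: 440

Each zone is assigned to its cheapest site among the open ones.
{C}: #1→C 10·6=60, #2→C 6·7=42, #3→C 5·21=105, #4→C 9·6=54, #5→C 3·15=45, #6→C 4·21=84. Service 390; fixed 50; total 440.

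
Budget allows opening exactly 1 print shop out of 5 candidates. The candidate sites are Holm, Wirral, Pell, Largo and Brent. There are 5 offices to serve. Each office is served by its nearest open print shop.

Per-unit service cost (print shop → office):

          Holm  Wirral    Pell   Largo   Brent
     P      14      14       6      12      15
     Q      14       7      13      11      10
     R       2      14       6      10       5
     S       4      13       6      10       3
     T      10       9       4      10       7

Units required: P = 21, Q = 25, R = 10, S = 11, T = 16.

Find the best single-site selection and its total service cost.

With exactly 1 open, each office uses its cheapest among the chosen.
{Pell}: P→Pell 6·21=126, Q→Pell 13·25=325, R→Pell 6·10=60, S→Pell 6·11=66, T→Pell 4·16=64. Service cost 641.
{Brent}: service cost 760
{Holm}: service cost 868
Among all 5 size-1 choices, {Pell} is lowest.

Choose Pell only; total service cost 641.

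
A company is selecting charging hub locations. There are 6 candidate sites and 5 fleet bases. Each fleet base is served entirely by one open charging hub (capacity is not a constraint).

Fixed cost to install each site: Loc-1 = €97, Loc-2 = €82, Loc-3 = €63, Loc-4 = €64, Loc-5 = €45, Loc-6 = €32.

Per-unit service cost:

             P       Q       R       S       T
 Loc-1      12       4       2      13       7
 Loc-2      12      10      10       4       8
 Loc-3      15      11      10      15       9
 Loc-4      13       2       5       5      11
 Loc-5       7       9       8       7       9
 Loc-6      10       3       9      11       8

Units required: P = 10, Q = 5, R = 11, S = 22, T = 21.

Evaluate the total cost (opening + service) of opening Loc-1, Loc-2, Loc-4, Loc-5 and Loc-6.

Each fleet base is assigned to its cheapest site among the open ones.
{Loc-1, Loc-2, Loc-4, Loc-5, Loc-6}: P→Loc-5 7·10=70, Q→Loc-4 2·5=10, R→Loc-1 2·11=22, S→Loc-2 4·22=88, T→Loc-1 7·21=147. Service 337; fixed 320; total 657.

Total cost: 657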